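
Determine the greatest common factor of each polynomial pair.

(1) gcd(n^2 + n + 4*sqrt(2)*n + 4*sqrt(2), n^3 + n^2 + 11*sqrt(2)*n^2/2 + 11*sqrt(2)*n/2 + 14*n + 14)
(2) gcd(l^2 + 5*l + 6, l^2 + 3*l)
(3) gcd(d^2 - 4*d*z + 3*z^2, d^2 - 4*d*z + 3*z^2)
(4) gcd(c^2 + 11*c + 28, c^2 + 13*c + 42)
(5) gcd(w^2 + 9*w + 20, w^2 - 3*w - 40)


(1) = n + 1
(2) = gcd((l + 2)*(l + 3), l*(l + 3)) = l + 3
(3) = gcd((d - 3*z)*(d - z), (d - 3*z)*(d - z)) = d^2 - 4*d*z + 3*z^2
(4) = gcd((c + 4)*(c + 7), (c + 6)*(c + 7)) = c + 7
(5) = gcd((w + 4)*(w + 5), (w - 8)*(w + 5)) = w + 5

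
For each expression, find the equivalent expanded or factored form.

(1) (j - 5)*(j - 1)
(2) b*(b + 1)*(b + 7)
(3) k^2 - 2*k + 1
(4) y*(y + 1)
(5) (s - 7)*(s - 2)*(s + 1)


(1) = j^2 - 6*j + 5
(2) = b^3 + 8*b^2 + 7*b
(3) = (k - 1)^2
(4) = y^2 + y
(5) = s^3 - 8*s^2 + 5*s + 14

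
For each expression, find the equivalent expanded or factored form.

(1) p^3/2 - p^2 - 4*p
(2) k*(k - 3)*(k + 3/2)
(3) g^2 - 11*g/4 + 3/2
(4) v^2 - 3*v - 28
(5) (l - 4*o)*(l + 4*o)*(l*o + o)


(1) = p*(p/2 + 1)*(p - 4)
(2) = k^3 - 3*k^2/2 - 9*k/2
(3) = (g - 2)*(g - 3/4)
(4) = (v - 7)*(v + 4)
(5) = l^3*o + l^2*o - 16*l*o^3 - 16*o^3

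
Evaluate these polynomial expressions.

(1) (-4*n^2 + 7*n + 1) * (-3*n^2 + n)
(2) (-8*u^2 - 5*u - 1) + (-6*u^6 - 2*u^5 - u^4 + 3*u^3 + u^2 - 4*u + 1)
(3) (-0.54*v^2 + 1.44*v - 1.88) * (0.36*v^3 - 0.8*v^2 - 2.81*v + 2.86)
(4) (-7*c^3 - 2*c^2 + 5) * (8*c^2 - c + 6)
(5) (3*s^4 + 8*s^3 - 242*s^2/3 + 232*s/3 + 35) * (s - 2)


(1) = 12*n^4 - 25*n^3 + 4*n^2 + n
(2) = -6*u^6 - 2*u^5 - u^4 + 3*u^3 - 7*u^2 - 9*u
(3) = -0.1944*v^5 + 0.9504*v^4 - 0.3114*v^3 - 4.0868*v^2 + 9.4012*v - 5.3768
(4) = -56*c^5 - 9*c^4 - 40*c^3 + 28*c^2 - 5*c + 30
(5) = 3*s^5 + 2*s^4 - 290*s^3/3 + 716*s^2/3 - 359*s/3 - 70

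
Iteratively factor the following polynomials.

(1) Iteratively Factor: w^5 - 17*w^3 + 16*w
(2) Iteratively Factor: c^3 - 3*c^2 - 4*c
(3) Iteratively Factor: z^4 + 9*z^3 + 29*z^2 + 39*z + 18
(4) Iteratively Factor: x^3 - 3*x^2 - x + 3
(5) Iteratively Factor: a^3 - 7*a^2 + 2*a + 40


(1) = (w - 1)*(w^4 + w^3 - 16*w^2 - 16*w) = w*(w - 1)*(w^3 + w^2 - 16*w - 16) = w*(w - 1)*(w + 1)*(w^2 - 16) = w*(w - 1)*(w + 1)*(w + 4)*(w - 4)
(2) = (c - 4)*(c^2 + c) = c*(c - 4)*(c + 1)
(3) = (z + 3)*(z^3 + 6*z^2 + 11*z + 6) = (z + 2)*(z + 3)*(z^2 + 4*z + 3) = (z + 1)*(z + 2)*(z + 3)*(z + 3)
(4) = (x - 1)*(x^2 - 2*x - 3) = (x - 1)*(x + 1)*(x - 3)
(5) = (a - 4)*(a^2 - 3*a - 10) = (a - 4)*(a + 2)*(a - 5)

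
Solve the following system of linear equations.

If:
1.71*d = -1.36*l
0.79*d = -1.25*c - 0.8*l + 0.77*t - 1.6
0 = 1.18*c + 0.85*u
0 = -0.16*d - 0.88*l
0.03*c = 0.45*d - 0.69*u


Then:
c = 0.00
d = 0.00
l = 0.00
t = 2.08
u = 0.00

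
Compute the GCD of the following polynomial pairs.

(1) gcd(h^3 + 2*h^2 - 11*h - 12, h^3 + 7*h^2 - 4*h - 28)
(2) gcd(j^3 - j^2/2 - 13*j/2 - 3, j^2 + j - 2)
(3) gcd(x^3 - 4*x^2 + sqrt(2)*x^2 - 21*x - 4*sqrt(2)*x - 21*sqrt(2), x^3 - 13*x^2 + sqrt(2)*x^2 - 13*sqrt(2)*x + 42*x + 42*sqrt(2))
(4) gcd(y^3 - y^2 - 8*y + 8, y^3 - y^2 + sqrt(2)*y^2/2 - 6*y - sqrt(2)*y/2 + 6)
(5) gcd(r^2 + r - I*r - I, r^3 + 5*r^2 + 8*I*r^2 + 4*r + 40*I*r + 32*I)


(1) = 1
(2) = gcd((j - 3)*(j + 1/2)*(j + 2), (j - 1)*(j + 2)) = j + 2
(3) = gcd((x - 7)*(x + 3)*(x + sqrt(2)), (x - 7)*(x - 6)*(x + sqrt(2))) = x^2 + x*(-7 + sqrt(2)) - 7*sqrt(2)
(4) = y^2 + y*(-1 + 2*sqrt(2)) - 2*sqrt(2)
(5) = gcd((r + 1)*(r - I), (r + 1)*(r + 4)*(r + 8*I)) = r + 1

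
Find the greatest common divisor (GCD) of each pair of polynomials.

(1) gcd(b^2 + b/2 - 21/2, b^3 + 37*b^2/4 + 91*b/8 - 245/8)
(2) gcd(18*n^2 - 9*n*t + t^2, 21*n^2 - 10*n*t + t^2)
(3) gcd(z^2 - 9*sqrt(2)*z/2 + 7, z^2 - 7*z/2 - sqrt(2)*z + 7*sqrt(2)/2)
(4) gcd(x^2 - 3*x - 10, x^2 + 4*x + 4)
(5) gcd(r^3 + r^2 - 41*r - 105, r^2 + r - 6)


(1) = gcd((b - 3)*(b + 7/2), (b - 5/4)*(b + 7/2)*(b + 7)) = b + 7/2
(2) = gcd((-6*n + t)*(-3*n + t), (-7*n + t)*(-3*n + t)) = -3*n + t
(3) = gcd((z - 7*sqrt(2)/2)*(z - sqrt(2)), (z - 7/2)*(z - sqrt(2))) = z - sqrt(2)
(4) = gcd((x - 5)*(x + 2), (x + 2)^2) = x + 2
(5) = gcd((r - 7)*(r + 3)*(r + 5), (r - 2)*(r + 3)) = r + 3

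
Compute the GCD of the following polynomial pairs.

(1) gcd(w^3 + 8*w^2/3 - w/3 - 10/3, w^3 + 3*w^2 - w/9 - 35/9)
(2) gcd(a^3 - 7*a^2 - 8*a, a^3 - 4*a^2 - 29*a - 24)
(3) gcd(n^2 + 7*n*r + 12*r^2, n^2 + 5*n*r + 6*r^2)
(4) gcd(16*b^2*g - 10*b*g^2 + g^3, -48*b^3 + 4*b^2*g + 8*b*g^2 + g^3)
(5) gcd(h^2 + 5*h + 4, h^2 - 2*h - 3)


(1) = gcd((w - 1)*(w + 5/3)*(w + 2), (w - 1)*(w + 5/3)*(w + 7/3)) = w^2 + 2*w/3 - 5/3
(2) = gcd(a*(a - 8)*(a + 1), (a - 8)*(a + 1)*(a + 3)) = a^2 - 7*a - 8
(3) = n + 3*r
(4) = gcd(g*(-8*b + g)*(-2*b + g), (-2*b + g)*(4*b + g)*(6*b + g)) = 2*b - g
(5) = h + 1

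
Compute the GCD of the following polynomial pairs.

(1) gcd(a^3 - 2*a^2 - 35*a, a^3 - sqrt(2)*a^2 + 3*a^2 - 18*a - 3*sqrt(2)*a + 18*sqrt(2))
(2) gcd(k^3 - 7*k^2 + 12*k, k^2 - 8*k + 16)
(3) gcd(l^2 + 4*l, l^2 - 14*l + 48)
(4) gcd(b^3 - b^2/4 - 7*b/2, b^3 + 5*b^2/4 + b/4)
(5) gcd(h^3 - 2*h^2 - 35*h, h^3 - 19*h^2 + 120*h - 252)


(1) = gcd(a*(a - 7)*(a + 5), (a - 3)*(a + 6)*(a - sqrt(2))) = 1
(2) = gcd(k*(k - 4)*(k - 3), (k - 4)^2) = k - 4
(3) = 1
(4) = gcd(b*(b - 2)*(b + 7/4), b*(b + 1/4)*(b + 1)) = b
(5) = gcd(h*(h - 7)*(h + 5), (h - 7)*(h - 6)^2) = h - 7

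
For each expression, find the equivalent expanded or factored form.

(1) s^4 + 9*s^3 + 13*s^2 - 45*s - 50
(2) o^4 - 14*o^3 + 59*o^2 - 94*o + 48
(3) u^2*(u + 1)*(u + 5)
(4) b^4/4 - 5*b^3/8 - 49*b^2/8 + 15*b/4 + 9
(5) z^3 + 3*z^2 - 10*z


(1) = (s - 2)*(s + 1)*(s + 5)^2
(2) = (o - 8)*(o - 3)*(o - 2)*(o - 1)
(3) = u^4 + 6*u^3 + 5*u^2
(4) = (b/4 + 1/4)*(b - 6)*(b - 3/2)*(b + 4)
(5) = z*(z - 2)*(z + 5)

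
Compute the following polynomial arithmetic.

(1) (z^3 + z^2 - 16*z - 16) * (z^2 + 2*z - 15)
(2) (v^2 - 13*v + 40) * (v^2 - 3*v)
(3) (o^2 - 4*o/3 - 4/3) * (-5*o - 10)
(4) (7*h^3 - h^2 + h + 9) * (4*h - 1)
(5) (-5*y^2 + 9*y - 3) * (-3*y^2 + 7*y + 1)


(1) = z^5 + 3*z^4 - 29*z^3 - 63*z^2 + 208*z + 240
(2) = v^4 - 16*v^3 + 79*v^2 - 120*v
(3) = -5*o^3 - 10*o^2/3 + 20*o + 40/3
(4) = 28*h^4 - 11*h^3 + 5*h^2 + 35*h - 9
(5) = 15*y^4 - 62*y^3 + 67*y^2 - 12*y - 3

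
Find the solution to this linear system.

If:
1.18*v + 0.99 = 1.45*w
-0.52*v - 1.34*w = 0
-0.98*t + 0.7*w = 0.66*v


Then:
t = 0.54
v = -0.57
w = 0.22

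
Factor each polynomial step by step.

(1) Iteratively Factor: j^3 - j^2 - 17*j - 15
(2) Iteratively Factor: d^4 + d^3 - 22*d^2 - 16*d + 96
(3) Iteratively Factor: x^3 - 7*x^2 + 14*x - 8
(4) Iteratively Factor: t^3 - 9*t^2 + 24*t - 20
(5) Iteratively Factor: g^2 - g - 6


(1) = (j + 3)*(j^2 - 4*j - 5) = (j + 1)*(j + 3)*(j - 5)
(2) = (d + 3)*(d^3 - 2*d^2 - 16*d + 32) = (d - 2)*(d + 3)*(d^2 - 16) = (d - 2)*(d + 3)*(d + 4)*(d - 4)
(3) = (x - 4)*(x^2 - 3*x + 2) = (x - 4)*(x - 1)*(x - 2)
(4) = (t - 2)*(t^2 - 7*t + 10) = (t - 2)^2*(t - 5)
(5) = (g + 2)*(g - 3)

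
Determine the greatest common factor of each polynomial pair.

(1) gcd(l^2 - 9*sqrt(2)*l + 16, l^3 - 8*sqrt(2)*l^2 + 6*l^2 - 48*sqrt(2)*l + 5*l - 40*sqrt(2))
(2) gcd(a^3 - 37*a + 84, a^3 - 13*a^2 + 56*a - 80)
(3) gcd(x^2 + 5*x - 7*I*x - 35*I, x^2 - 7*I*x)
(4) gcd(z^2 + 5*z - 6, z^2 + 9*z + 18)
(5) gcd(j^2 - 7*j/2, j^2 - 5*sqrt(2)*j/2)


(1) = l - 8*sqrt(2)
(2) = gcd((a - 4)*(a - 3)*(a + 7), (a - 5)*(a - 4)^2) = a - 4
(3) = gcd((x + 5)*(x - 7*I), x*(x - 7*I)) = x - 7*I
(4) = gcd((z - 1)*(z + 6), (z + 3)*(z + 6)) = z + 6
(5) = j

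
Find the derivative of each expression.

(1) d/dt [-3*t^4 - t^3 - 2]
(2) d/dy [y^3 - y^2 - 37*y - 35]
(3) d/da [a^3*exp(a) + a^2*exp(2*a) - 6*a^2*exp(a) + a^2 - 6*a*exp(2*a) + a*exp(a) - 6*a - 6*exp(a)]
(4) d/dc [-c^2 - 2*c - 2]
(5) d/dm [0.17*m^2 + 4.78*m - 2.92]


(1) = t^2*(-12*t - 3)
(2) = 3*y^2 - 2*y - 37
(3) = a^3*exp(a) + 2*a^2*exp(2*a) - 3*a^2*exp(a) - 10*a*exp(2*a) - 11*a*exp(a) + 2*a - 6*exp(2*a) - 5*exp(a) - 6
(4) = -2*c - 2
(5) = 0.34*m + 4.78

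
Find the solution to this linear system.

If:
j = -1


Then:
j = -1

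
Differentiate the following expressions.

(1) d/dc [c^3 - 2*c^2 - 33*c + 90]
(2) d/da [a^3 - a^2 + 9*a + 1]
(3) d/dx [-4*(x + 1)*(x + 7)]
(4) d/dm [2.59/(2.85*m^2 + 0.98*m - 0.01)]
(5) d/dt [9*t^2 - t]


(1) = 3*c^2 - 4*c - 33
(2) = 3*a^2 - 2*a + 9
(3) = -8*x - 32
(4) = (-14.763*m - 2.5382)/(2.85*m^2 + 0.98*m - 0.01)^2
(5) = 18*t - 1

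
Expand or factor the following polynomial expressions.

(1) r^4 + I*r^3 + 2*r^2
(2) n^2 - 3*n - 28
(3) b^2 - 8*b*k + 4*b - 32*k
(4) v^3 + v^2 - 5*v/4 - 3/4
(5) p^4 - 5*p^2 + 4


(1) = r^2*(r - I)*(r + 2*I)
(2) = (n - 7)*(n + 4)
(3) = (b + 4)*(b - 8*k)
(4) = (v - 1)*(v + 1/2)*(v + 3/2)
(5) = (p - 2)*(p - 1)*(p + 1)*(p + 2)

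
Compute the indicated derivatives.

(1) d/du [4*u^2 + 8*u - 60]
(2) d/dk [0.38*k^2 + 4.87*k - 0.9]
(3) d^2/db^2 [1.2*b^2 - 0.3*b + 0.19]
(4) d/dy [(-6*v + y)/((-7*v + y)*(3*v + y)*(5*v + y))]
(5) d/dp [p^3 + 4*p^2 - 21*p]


(1) = 8*u + 8
(2) = 0.76*k + 4.87
(3) = 2.40000000000000
(4) = (-351*v^3 + 12*v^2*y + 17*v*y^2 - 2*y^3)/(11025*v^6 + 8610*v^5*y + 1471*v^4*y^2 - 292*v^3*y^3 - 81*v^2*y^4 + 2*v*y^5 + y^6)
(5) = 3*p^2 + 8*p - 21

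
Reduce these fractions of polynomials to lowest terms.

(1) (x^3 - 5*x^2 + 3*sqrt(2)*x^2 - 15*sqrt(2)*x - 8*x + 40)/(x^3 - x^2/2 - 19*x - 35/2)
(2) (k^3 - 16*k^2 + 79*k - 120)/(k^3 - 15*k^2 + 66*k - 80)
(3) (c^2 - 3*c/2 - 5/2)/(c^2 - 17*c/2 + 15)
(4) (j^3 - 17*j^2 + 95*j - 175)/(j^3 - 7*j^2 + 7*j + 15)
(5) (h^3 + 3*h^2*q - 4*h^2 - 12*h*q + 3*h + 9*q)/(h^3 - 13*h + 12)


(1) = (2*x^2 + 6*sqrt(2)*x - 16)/(2*x^2 + 9*x + 7)
(2) = (k - 3)/(k - 2)
(3) = (c + 1)/(c - 6)
(4) = (j^2 - 12*j + 35)/(j^2 - 2*j - 3)
(5) = (h + 3*q)/(h + 4)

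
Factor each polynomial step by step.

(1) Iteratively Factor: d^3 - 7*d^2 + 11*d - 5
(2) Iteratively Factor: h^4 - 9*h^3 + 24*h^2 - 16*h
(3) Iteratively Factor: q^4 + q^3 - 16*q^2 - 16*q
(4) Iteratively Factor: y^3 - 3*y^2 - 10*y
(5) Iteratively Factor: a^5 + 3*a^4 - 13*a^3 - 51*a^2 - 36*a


(1) = (d - 1)*(d^2 - 6*d + 5) = (d - 5)*(d - 1)*(d - 1)
(2) = (h - 1)*(h^3 - 8*h^2 + 16*h) = (h - 4)*(h - 1)*(h^2 - 4*h) = h*(h - 4)*(h - 1)*(h - 4)
(3) = (q - 4)*(q^3 + 5*q^2 + 4*q) = (q - 4)*(q + 4)*(q^2 + q) = q*(q - 4)*(q + 4)*(q + 1)
(4) = (y - 5)*(y^2 + 2*y) = (y - 5)*(y + 2)*(y)
(5) = (a + 1)*(a^4 + 2*a^3 - 15*a^2 - 36*a) = a*(a + 1)*(a^3 + 2*a^2 - 15*a - 36) = a*(a - 4)*(a + 1)*(a^2 + 6*a + 9) = a*(a - 4)*(a + 1)*(a + 3)*(a + 3)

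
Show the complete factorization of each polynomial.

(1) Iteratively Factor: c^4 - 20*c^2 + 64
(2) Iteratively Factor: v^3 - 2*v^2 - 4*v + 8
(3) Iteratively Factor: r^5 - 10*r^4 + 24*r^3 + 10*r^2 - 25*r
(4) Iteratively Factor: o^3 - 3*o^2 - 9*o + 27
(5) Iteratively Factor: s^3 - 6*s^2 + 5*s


(1) = (c - 2)*(c^3 + 2*c^2 - 16*c - 32) = (c - 2)*(c + 4)*(c^2 - 2*c - 8) = (c - 2)*(c + 2)*(c + 4)*(c - 4)
(2) = (v - 2)*(v^2 - 4) = (v - 2)*(v + 2)*(v - 2)
(3) = (r - 5)*(r^4 - 5*r^3 - r^2 + 5*r) = r*(r - 5)*(r^3 - 5*r^2 - r + 5) = r*(r - 5)^2*(r^2 - 1) = r*(r - 5)^2*(r - 1)*(r + 1)
(4) = (o + 3)*(o^2 - 6*o + 9) = (o - 3)*(o + 3)*(o - 3)
(5) = (s - 5)*(s^2 - s) = s*(s - 5)*(s - 1)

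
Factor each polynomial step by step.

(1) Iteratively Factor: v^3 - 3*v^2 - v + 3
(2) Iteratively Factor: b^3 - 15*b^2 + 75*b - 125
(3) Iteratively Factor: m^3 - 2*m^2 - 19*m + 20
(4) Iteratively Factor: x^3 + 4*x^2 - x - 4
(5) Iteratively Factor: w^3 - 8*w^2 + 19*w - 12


(1) = (v - 1)*(v^2 - 2*v - 3) = (v - 1)*(v + 1)*(v - 3)
(2) = (b - 5)*(b^2 - 10*b + 25) = (b - 5)^2*(b - 5)
(3) = (m + 4)*(m^2 - 6*m + 5) = (m - 5)*(m + 4)*(m - 1)
(4) = (x + 1)*(x^2 + 3*x - 4) = (x + 1)*(x + 4)*(x - 1)
(5) = (w - 1)*(w^2 - 7*w + 12) = (w - 4)*(w - 1)*(w - 3)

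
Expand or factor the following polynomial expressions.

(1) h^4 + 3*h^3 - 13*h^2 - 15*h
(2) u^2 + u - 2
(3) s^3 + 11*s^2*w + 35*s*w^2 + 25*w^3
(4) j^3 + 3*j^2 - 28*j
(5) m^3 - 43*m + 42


(1) = h*(h - 3)*(h + 1)*(h + 5)
(2) = (u - 1)*(u + 2)
(3) = (s + w)*(s + 5*w)^2
(4) = j*(j - 4)*(j + 7)
(5) = (m - 6)*(m - 1)*(m + 7)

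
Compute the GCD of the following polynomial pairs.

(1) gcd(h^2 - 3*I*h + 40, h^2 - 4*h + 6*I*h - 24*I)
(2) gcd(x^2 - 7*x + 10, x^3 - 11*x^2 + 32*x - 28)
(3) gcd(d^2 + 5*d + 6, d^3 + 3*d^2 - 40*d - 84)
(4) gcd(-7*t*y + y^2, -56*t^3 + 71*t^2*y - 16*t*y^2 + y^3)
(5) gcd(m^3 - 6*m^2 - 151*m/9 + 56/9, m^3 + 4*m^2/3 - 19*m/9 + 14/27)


(1) = gcd((h - 8*I)*(h + 5*I), (h - 4)*(h + 6*I)) = 1
(2) = gcd((x - 5)*(x - 2), (x - 7)*(x - 2)^2) = x - 2
(3) = d + 2
(4) = -7*t + y
(5) = m^2 + 2*m - 7/9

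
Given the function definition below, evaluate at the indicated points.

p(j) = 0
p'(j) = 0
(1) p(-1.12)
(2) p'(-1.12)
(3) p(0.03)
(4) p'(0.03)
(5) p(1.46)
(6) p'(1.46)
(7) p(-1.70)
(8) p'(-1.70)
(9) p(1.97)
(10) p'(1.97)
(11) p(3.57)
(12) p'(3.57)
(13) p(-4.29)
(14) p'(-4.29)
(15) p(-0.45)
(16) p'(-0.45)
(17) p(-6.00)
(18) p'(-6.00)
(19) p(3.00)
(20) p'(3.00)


(1) = 0.00
(2) = 0.00
(3) = 0.00
(4) = 0.00
(5) = 0.00
(6) = 0.00
(7) = 0.00
(8) = 0.00
(9) = 0.00
(10) = 0.00
(11) = 0.00
(12) = 0.00
(13) = 0.00
(14) = 0.00
(15) = 0.00
(16) = 0.00
(17) = 0.00
(18) = 0.00
(19) = 0.00
(20) = 0.00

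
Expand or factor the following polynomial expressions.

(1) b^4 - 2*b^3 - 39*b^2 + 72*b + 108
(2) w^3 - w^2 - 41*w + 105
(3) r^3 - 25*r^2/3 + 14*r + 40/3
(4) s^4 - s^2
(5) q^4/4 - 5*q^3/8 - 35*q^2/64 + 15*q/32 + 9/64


(1) = (b - 6)*(b - 3)*(b + 1)*(b + 6)
(2) = (w - 5)*(w - 3)*(w + 7)
(3) = (r - 5)*(r - 4)*(r + 2/3)
(4) = s^2*(s - 1)*(s + 1)
(5) = (q/4 + 1/4)*(q - 3)*(q - 3/4)*(q + 1/4)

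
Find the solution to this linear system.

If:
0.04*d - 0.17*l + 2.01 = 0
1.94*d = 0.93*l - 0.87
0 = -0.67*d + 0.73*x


Then:
d = 5.88
l = 13.21
x = 5.40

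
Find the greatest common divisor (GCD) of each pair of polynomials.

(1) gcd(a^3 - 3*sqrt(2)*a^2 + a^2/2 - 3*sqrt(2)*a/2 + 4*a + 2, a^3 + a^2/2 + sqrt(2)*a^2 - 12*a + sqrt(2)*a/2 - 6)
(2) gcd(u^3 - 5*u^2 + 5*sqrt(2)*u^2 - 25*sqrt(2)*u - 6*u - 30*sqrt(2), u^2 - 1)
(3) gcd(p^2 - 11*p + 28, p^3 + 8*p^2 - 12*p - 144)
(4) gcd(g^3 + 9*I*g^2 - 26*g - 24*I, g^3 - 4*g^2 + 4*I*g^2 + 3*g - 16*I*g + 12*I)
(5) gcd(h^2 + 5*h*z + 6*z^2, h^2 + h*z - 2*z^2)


(1) = a^2 + a*(1/2 - 2*sqrt(2)) - sqrt(2)
(2) = u + 1
(3) = gcd((p - 7)*(p - 4), (p - 4)*(p + 6)^2) = p - 4
(4) = gcd((g + 2*I)*(g + 3*I)*(g + 4*I), (g - 3)*(g - 1)*(g + 4*I)) = g + 4*I
(5) = h + 2*z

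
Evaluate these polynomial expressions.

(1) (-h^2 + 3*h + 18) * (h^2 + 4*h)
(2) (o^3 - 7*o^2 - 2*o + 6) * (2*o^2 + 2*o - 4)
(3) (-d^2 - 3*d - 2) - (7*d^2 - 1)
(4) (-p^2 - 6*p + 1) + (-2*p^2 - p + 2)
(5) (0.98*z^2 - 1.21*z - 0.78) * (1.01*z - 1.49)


(1) = -h^4 - h^3 + 30*h^2 + 72*h
(2) = 2*o^5 - 12*o^4 - 22*o^3 + 36*o^2 + 20*o - 24
(3) = -8*d^2 - 3*d - 1
(4) = -3*p^2 - 7*p + 3
(5) = 0.9898*z^3 - 2.6823*z^2 + 1.0151*z + 1.1622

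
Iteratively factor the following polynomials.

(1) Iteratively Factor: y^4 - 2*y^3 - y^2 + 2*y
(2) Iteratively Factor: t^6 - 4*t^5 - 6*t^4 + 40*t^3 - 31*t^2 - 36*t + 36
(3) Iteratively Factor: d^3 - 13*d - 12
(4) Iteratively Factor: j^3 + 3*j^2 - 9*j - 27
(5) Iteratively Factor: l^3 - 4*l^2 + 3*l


(1) = (y - 1)*(y^3 - y^2 - 2*y) = y*(y - 1)*(y^2 - y - 2) = y*(y - 1)*(y + 1)*(y - 2)
(2) = (t - 1)*(t^5 - 3*t^4 - 9*t^3 + 31*t^2 - 36) = (t - 2)*(t - 1)*(t^4 - t^3 - 11*t^2 + 9*t + 18) = (t - 3)*(t - 2)*(t - 1)*(t^3 + 2*t^2 - 5*t - 6) = (t - 3)*(t - 2)*(t - 1)*(t + 3)*(t^2 - t - 2) = (t - 3)*(t - 2)^2*(t - 1)*(t + 3)*(t + 1)
(3) = (d - 4)*(d^2 + 4*d + 3) = (d - 4)*(d + 3)*(d + 1)
(4) = (j + 3)*(j^2 - 9) = (j - 3)*(j + 3)*(j + 3)
(5) = (l - 3)*(l^2 - l) = l*(l - 3)*(l - 1)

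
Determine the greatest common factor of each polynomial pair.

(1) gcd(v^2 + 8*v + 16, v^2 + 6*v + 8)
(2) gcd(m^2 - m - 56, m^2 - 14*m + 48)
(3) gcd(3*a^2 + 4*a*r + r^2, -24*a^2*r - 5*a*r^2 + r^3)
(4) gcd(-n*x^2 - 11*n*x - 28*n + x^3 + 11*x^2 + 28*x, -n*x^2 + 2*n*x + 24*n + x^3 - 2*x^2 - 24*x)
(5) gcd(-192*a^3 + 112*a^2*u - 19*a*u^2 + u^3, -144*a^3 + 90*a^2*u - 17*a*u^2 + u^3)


(1) = gcd((v + 4)^2, (v + 2)*(v + 4)) = v + 4
(2) = gcd((m - 8)*(m + 7), (m - 8)*(m - 6)) = m - 8
(3) = gcd((a + r)*(3*a + r), r*(-8*a + r)*(3*a + r)) = 3*a + r
(4) = gcd((-n + x)*(x + 4)*(x + 7), (-n + x)*(x - 6)*(x + 4)) = -n*x - 4*n + x^2 + 4*x
(5) = 24*a^2 - 11*a*u + u^2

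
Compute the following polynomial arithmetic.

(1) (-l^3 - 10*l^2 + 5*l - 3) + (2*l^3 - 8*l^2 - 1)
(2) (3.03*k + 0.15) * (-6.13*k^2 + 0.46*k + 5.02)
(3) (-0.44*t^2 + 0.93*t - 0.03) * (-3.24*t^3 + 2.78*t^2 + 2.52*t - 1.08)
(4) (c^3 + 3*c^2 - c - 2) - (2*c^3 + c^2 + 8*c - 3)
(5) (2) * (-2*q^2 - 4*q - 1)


(1) = l^3 - 18*l^2 + 5*l - 4
(2) = -18.5739*k^3 + 0.4743*k^2 + 15.2796*k + 0.753
(3) = 1.4256*t^5 - 4.2364*t^4 + 1.5738*t^3 + 2.7354*t^2 - 1.08*t + 0.0324
(4) = -c^3 + 2*c^2 - 9*c + 1
(5) = -4*q^2 - 8*q - 2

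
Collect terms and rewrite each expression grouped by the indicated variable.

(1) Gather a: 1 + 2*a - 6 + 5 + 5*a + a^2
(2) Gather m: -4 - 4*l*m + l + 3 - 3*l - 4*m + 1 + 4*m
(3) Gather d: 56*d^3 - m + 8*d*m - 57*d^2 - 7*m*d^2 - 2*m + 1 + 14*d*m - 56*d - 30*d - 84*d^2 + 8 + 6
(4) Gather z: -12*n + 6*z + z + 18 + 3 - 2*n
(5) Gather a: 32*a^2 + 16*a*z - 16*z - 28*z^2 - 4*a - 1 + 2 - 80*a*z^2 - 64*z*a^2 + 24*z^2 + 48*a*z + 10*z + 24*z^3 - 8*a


(1) = a^2 + 7*a
(2) = -4*l*m - 2*l
(3) = 56*d^3 + d^2*(-7*m - 141) + d*(22*m - 86) - 3*m + 15
(4) = -14*n + 7*z + 21
(5) = a^2*(32 - 64*z) + a*(-80*z^2 + 64*z - 12) + 24*z^3 - 4*z^2 - 6*z + 1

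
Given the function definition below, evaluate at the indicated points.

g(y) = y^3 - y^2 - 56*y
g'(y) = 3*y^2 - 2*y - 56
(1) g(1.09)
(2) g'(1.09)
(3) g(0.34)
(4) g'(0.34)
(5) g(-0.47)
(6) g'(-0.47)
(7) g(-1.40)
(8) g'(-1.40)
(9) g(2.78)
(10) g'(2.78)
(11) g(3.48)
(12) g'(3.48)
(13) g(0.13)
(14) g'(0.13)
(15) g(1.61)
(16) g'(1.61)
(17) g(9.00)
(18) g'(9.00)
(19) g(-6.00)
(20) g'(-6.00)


(1) = -60.93
(2) = -54.62
(3) = -19.12
(4) = -56.33
(5) = 26.00
(6) = -54.40
(7) = 73.70
(8) = -47.32
(9) = -141.92
(10) = -38.37
(11) = -164.85
(12) = -26.63
(13) = -7.29
(14) = -56.21
(15) = -88.58
(16) = -51.44
(17) = 144.00
(18) = 169.00
(19) = 84.00
(20) = 64.00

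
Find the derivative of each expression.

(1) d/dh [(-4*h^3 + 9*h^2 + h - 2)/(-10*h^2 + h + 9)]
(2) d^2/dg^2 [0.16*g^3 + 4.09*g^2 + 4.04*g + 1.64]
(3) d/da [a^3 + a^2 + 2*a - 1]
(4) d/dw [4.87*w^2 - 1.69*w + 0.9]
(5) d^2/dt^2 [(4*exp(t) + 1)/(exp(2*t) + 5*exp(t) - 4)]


(1) = (40*h^4 - 8*h^3 - 89*h^2 + 122*h + 11)/(100*h^4 - 20*h^3 - 179*h^2 + 18*h + 81)
(2) = 0.96*g + 8.18
(3) = 3*a^2 + 2*a + 2
(4) = 9.74*w - 1.69
(5) = (4*exp(4*t) - 16*exp(3*t) + 111*exp(2*t) + 121*exp(t) + 84)*exp(t)/(exp(6*t) + 15*exp(5*t) + 63*exp(4*t) + 5*exp(3*t) - 252*exp(2*t) + 240*exp(t) - 64)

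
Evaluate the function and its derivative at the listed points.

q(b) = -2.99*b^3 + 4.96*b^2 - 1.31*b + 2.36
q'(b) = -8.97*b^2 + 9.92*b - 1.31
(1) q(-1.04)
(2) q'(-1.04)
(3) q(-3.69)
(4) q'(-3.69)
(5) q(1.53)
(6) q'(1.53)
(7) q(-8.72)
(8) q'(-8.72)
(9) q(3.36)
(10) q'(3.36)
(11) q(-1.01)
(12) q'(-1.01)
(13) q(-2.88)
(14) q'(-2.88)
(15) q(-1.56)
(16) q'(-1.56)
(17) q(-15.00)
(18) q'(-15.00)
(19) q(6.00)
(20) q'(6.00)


(1) = 12.45
(2) = -21.33
(3) = 224.96
(4) = -160.05
(5) = 1.26
(6) = -7.13
(7) = 2373.47
(8) = -769.88
(9) = -59.47
(10) = -69.25
(11) = 11.82
(12) = -20.48
(13) = 118.70
(14) = -104.28
(15) = 27.83
(16) = -38.61
(17) = 11229.26
(18) = -2168.36
(19) = -472.78
(20) = -264.71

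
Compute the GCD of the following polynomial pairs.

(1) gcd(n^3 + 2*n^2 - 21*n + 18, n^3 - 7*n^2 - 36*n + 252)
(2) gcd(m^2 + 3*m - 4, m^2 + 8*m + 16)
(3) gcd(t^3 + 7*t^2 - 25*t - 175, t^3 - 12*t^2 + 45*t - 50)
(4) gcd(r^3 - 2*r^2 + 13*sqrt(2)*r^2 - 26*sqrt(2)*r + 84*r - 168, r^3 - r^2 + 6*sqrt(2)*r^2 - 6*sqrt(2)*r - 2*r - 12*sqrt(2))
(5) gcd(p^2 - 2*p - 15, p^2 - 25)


(1) = gcd((n - 3)*(n - 1)*(n + 6), (n - 7)*(n - 6)*(n + 6)) = n + 6
(2) = gcd((m - 1)*(m + 4), (m + 4)^2) = m + 4
(3) = gcd((t - 5)*(t + 5)*(t + 7), (t - 5)^2*(t - 2)) = t - 5
(4) = gcd((r - 2)*(r + 6*sqrt(2))*(r + 7*sqrt(2)), (r - 2)*(r + 1)*(r + 6*sqrt(2))) = r^2 + r*(-2 + 6*sqrt(2)) - 12*sqrt(2)
(5) = gcd((p - 5)*(p + 3), (p - 5)*(p + 5)) = p - 5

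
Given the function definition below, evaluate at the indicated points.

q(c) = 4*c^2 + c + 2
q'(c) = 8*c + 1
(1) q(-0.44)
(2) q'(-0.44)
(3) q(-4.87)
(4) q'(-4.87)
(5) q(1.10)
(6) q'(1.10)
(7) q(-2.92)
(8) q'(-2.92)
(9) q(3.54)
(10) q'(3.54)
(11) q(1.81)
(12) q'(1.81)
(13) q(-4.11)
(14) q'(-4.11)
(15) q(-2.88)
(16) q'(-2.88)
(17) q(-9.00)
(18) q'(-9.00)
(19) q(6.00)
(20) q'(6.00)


(1) = 2.33
(2) = -2.52
(3) = 92.00
(4) = -37.96
(5) = 7.94
(6) = 9.80
(7) = 33.19
(8) = -22.36
(9) = 55.67
(10) = 29.32
(11) = 16.91
(12) = 15.48
(13) = 65.46
(14) = -31.88
(15) = 32.30
(16) = -22.04
(17) = 317.00
(18) = -71.00
(19) = 152.00
(20) = 49.00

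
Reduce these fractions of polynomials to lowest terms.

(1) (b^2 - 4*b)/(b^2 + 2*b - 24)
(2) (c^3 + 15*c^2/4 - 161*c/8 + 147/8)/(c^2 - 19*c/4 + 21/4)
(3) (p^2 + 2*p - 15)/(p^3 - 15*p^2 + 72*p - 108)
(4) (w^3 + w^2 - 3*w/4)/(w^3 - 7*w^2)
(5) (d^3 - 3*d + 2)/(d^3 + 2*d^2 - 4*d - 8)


(1) = b/(b + 6)
(2) = (2*c^2 + 11*c - 21)/(2*c - 6)
(3) = (p + 5)/(p^2 - 12*p + 36)
(4) = (4*w^2 + 4*w - 3)/(4*w^2 - 28*w)
(5) = (d^2 - 2*d + 1)/(d^2 - 4)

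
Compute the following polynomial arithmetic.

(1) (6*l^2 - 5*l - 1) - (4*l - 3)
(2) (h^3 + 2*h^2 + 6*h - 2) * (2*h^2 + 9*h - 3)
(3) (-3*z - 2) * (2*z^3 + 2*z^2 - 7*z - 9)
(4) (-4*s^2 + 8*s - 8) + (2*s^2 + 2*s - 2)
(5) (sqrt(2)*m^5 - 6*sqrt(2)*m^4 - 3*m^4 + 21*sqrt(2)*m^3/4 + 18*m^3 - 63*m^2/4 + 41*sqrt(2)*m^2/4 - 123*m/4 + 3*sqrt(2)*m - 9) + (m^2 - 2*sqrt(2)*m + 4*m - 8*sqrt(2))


(1) = 6*l^2 - 9*l + 2
(2) = 2*h^5 + 13*h^4 + 27*h^3 + 44*h^2 - 36*h + 6
(3) = -6*z^4 - 10*z^3 + 17*z^2 + 41*z + 18
(4) = -2*s^2 + 10*s - 10
(5) = sqrt(2)*m^5 - 6*sqrt(2)*m^4 - 3*m^4 + 21*sqrt(2)*m^3/4 + 18*m^3 - 59*m^2/4 + 41*sqrt(2)*m^2/4 - 107*m/4 + sqrt(2)*m - 8*sqrt(2) - 9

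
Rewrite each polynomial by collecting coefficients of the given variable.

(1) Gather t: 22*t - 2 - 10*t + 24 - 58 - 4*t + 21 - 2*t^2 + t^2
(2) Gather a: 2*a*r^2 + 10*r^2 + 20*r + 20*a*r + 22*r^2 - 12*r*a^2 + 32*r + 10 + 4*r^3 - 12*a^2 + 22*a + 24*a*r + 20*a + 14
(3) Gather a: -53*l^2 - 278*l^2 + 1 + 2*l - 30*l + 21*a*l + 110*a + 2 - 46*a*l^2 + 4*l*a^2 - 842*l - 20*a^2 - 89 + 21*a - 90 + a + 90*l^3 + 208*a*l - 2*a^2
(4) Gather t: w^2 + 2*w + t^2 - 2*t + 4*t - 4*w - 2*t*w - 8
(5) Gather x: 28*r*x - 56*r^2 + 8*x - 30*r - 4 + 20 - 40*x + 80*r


(1) = -t^2 + 8*t - 15
(2) = a^2*(-12*r - 12) + a*(2*r^2 + 44*r + 42) + 4*r^3 + 32*r^2 + 52*r + 24
(3) = a^2*(4*l - 22) + a*(-46*l^2 + 229*l + 132) + 90*l^3 - 331*l^2 - 870*l - 176
(4) = t^2 + t*(2 - 2*w) + w^2 - 2*w - 8
(5) = -56*r^2 + 50*r + x*(28*r - 32) + 16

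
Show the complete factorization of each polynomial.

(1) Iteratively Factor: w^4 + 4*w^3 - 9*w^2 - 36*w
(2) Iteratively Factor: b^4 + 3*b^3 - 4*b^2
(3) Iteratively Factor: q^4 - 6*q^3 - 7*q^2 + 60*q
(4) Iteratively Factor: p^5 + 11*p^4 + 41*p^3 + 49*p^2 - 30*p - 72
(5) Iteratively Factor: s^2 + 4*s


(1) = (w + 4)*(w^3 - 9*w) = (w + 3)*(w + 4)*(w^2 - 3*w) = (w - 3)*(w + 3)*(w + 4)*(w)
(2) = (b + 4)*(b^3 - b^2) = b*(b + 4)*(b^2 - b) = b^2*(b + 4)*(b - 1)
(3) = (q - 4)*(q^3 - 2*q^2 - 15*q) = (q - 4)*(q + 3)*(q^2 - 5*q) = (q - 5)*(q - 4)*(q + 3)*(q)
(4) = (p + 2)*(p^4 + 9*p^3 + 23*p^2 + 3*p - 36) = (p + 2)*(p + 3)*(p^3 + 6*p^2 + 5*p - 12) = (p - 1)*(p + 2)*(p + 3)*(p^2 + 7*p + 12) = (p - 1)*(p + 2)*(p + 3)^2*(p + 4)
(5) = (s)*(s + 4)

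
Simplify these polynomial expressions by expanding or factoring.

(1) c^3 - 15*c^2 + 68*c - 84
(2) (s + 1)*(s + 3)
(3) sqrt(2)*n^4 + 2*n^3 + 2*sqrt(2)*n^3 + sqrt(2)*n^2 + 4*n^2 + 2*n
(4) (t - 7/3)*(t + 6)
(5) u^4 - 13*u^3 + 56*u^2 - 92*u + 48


(1) = (c - 7)*(c - 6)*(c - 2)
(2) = s^2 + 4*s + 3
(3) = n*(n + 1)*(n + sqrt(2))*(sqrt(2)*n + sqrt(2))
(4) = t^2 + 11*t/3 - 14
(5) = (u - 6)*(u - 4)*(u - 2)*(u - 1)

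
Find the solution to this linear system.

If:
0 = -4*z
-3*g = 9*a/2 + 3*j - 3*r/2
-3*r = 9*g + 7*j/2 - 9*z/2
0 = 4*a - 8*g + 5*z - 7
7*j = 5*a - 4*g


Then:
a = 469/1152
g = -1547/2304
j = 259/384
r = 707/576
z = 0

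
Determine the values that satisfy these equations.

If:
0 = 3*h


Then:
h = 0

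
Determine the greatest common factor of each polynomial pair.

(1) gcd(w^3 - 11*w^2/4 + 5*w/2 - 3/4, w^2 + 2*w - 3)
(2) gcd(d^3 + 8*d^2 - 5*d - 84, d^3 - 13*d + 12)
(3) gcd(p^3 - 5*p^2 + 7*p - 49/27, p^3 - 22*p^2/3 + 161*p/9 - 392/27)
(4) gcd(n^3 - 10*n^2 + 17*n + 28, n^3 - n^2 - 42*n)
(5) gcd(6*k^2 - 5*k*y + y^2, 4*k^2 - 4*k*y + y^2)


(1) = w - 1
(2) = gcd((d - 3)*(d + 4)*(d + 7), (d - 3)*(d - 1)*(d + 4)) = d^2 + d - 12
(3) = p^2 - 14*p/3 + 49/9
(4) = n - 7
(5) = -2*k + y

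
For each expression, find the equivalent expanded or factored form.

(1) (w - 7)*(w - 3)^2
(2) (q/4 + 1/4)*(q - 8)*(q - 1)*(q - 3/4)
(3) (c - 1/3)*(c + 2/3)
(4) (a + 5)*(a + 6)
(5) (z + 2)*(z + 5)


(1) = w^3 - 13*w^2 + 51*w - 63
(2) = q^4/4 - 35*q^3/16 + 5*q^2/4 + 35*q/16 - 3/2
(3) = c^2 + c/3 - 2/9
(4) = a^2 + 11*a + 30
(5) = z^2 + 7*z + 10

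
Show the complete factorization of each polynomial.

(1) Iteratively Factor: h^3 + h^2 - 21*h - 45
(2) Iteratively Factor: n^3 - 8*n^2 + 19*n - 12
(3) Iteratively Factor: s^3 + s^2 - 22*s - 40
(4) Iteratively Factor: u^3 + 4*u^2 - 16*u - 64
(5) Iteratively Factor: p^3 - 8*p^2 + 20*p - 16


(1) = (h - 5)*(h^2 + 6*h + 9) = (h - 5)*(h + 3)*(h + 3)
(2) = (n - 3)*(n^2 - 5*n + 4) = (n - 4)*(n - 3)*(n - 1)
(3) = (s - 5)*(s^2 + 6*s + 8) = (s - 5)*(s + 2)*(s + 4)
(4) = (u + 4)*(u^2 - 16) = (u + 4)^2*(u - 4)
(5) = (p - 4)*(p^2 - 4*p + 4) = (p - 4)*(p - 2)*(p - 2)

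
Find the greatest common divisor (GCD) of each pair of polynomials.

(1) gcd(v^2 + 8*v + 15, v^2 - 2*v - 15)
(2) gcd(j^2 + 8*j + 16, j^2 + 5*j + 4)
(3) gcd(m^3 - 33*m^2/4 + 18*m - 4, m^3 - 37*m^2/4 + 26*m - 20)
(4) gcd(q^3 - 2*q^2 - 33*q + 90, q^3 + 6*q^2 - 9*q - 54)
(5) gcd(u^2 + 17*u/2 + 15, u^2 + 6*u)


(1) = gcd((v + 3)*(v + 5), (v - 5)*(v + 3)) = v + 3
(2) = gcd((j + 4)^2, (j + 1)*(j + 4)) = j + 4
(3) = gcd((m - 4)^2*(m - 1/4), (m - 4)^2*(m - 5/4)) = m^2 - 8*m + 16
(4) = q^2 + 3*q - 18
(5) = gcd((u + 5/2)*(u + 6), u*(u + 6)) = u + 6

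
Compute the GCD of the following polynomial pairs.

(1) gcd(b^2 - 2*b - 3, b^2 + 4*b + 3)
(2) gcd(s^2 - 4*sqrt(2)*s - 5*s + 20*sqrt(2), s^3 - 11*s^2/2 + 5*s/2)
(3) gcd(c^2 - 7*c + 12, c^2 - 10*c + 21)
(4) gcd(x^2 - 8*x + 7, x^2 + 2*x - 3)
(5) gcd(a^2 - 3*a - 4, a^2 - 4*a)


(1) = gcd((b - 3)*(b + 1), (b + 1)*(b + 3)) = b + 1
(2) = gcd((s - 5)*(s - 4*sqrt(2)), s*(s - 5)*(s - 1/2)) = s - 5
(3) = gcd((c - 4)*(c - 3), (c - 7)*(c - 3)) = c - 3
(4) = gcd((x - 7)*(x - 1), (x - 1)*(x + 3)) = x - 1
(5) = gcd((a - 4)*(a + 1), a*(a - 4)) = a - 4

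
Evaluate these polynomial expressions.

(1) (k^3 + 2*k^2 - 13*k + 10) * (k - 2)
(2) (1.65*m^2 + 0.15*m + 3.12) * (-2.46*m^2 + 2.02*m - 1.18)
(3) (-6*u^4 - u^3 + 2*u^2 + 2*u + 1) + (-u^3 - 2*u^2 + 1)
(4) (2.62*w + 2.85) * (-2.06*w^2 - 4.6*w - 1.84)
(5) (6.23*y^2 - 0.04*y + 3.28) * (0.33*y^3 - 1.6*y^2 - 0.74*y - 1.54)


(1) = k^4 - 17*k^2 + 36*k - 20
(2) = -4.059*m^4 + 2.964*m^3 - 9.3192*m^2 + 6.1254*m - 3.6816
(3) = -6*u^4 - 2*u^3 + 2*u + 2
(4) = -5.3972*w^3 - 17.923*w^2 - 17.9308*w - 5.244
(5) = 2.0559*y^5 - 9.9812*y^4 - 3.4638*y^3 - 14.8126*y^2 - 2.3656*y - 5.0512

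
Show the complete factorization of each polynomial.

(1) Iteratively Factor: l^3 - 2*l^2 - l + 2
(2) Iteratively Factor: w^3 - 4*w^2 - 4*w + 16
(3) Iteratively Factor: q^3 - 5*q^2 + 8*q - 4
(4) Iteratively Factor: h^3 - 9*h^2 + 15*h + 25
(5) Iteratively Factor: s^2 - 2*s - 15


(1) = (l + 1)*(l^2 - 3*l + 2) = (l - 2)*(l + 1)*(l - 1)
(2) = (w + 2)*(w^2 - 6*w + 8) = (w - 2)*(w + 2)*(w - 4)
(3) = (q - 2)*(q^2 - 3*q + 2) = (q - 2)^2*(q - 1)
(4) = (h + 1)*(h^2 - 10*h + 25) = (h - 5)*(h + 1)*(h - 5)
(5) = (s + 3)*(s - 5)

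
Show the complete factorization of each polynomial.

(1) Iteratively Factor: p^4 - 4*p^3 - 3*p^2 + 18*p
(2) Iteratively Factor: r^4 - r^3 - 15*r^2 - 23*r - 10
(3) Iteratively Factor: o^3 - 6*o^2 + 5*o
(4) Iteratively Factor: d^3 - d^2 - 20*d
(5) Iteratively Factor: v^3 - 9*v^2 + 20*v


(1) = (p)*(p^3 - 4*p^2 - 3*p + 18) = p*(p - 3)*(p^2 - p - 6) = p*(p - 3)^2*(p + 2)
(2) = (r + 1)*(r^3 - 2*r^2 - 13*r - 10) = (r + 1)^2*(r^2 - 3*r - 10) = (r - 5)*(r + 1)^2*(r + 2)
(3) = (o)*(o^2 - 6*o + 5) = o*(o - 5)*(o - 1)
(4) = (d)*(d^2 - d - 20) = d*(d - 5)*(d + 4)
(5) = (v)*(v^2 - 9*v + 20) = v*(v - 4)*(v - 5)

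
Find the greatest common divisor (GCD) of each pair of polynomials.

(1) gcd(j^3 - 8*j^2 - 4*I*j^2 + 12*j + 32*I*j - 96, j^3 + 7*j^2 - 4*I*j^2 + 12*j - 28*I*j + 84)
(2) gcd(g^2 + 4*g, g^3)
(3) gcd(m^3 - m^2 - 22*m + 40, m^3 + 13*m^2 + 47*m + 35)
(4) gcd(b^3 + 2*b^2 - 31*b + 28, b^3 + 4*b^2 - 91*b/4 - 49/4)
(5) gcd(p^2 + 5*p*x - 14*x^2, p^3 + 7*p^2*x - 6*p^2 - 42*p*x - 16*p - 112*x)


(1) = j^2 - 4*I*j + 12
(2) = gcd(g*(g + 4), g^3) = g
(3) = m + 5
(4) = gcd((b - 4)*(b - 1)*(b + 7), (b - 7/2)*(b + 1/2)*(b + 7)) = b + 7
(5) = p + 7*x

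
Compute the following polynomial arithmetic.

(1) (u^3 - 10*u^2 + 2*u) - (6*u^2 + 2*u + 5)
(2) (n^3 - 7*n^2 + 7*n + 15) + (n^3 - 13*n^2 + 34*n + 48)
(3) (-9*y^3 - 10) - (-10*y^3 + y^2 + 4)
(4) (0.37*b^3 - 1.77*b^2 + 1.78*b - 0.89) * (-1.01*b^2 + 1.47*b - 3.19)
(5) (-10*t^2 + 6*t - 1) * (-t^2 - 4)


(1) = u^3 - 16*u^2 - 5
(2) = 2*n^3 - 20*n^2 + 41*n + 63
(3) = y^3 - y^2 - 14
(4) = -0.3737*b^5 + 2.3316*b^4 - 5.58*b^3 + 9.1618*b^2 - 6.9865*b + 2.8391
(5) = 10*t^4 - 6*t^3 + 41*t^2 - 24*t + 4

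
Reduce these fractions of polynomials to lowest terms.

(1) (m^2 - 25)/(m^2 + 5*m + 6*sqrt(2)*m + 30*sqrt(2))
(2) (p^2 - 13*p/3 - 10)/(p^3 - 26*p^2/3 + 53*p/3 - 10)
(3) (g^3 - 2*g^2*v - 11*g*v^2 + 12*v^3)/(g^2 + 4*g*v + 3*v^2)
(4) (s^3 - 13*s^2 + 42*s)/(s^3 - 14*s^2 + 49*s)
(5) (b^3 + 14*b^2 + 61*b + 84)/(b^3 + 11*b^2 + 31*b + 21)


(1) = (m - 5)/(m + 6*sqrt(2))
(2) = (3*p + 5)/(3*p^2 - 8*p + 5)
(3) = (g^2 - 5*g*v + 4*v^2)/(g + v)
(4) = (s - 6)/(s - 7)
(5) = (b + 4)/(b + 1)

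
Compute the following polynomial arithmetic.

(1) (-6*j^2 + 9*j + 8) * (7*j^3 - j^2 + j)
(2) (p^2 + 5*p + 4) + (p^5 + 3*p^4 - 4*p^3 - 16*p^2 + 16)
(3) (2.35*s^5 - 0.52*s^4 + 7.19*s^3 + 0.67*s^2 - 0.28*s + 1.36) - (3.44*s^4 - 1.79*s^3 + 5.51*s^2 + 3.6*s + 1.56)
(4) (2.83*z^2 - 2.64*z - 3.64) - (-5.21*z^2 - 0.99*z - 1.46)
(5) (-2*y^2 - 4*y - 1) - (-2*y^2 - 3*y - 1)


(1) = -42*j^5 + 69*j^4 + 41*j^3 + j^2 + 8*j
(2) = p^5 + 3*p^4 - 4*p^3 - 15*p^2 + 5*p + 20
(3) = 2.35*s^5 - 3.96*s^4 + 8.98*s^3 - 4.84*s^2 - 3.88*s - 0.2
(4) = 8.04*z^2 - 1.65*z - 2.18
(5) = -y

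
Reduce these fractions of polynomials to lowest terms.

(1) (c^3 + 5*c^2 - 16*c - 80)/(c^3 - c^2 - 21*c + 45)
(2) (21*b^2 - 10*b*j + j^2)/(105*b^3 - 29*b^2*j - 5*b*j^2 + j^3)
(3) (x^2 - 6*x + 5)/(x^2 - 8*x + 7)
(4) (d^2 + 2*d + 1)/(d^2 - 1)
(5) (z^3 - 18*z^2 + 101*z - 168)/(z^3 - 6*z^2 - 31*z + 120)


(1) = (c^2 - 16)/(c^2 - 6*c + 9)
(2) = 1/(5*b + j)
(3) = (x - 5)/(x - 7)
(4) = (d + 1)/(d - 1)
(5) = (z - 7)/(z + 5)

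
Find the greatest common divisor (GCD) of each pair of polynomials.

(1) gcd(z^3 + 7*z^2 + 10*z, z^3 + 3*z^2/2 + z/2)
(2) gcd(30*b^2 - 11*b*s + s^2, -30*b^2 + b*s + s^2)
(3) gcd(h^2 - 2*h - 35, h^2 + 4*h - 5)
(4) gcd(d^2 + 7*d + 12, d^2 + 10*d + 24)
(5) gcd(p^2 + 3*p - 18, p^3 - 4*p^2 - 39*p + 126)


(1) = gcd(z*(z + 2)*(z + 5), z*(z + 1/2)*(z + 1)) = z
(2) = -5*b + s
(3) = h + 5
(4) = d + 4
(5) = gcd((p - 3)*(p + 6), (p - 7)*(p - 3)*(p + 6)) = p^2 + 3*p - 18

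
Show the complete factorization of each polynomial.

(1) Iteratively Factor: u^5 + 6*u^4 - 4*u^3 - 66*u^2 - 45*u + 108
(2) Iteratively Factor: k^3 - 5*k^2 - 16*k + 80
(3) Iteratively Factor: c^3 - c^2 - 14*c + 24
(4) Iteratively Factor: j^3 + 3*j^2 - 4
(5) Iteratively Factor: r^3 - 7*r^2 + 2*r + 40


(1) = (u - 3)*(u^4 + 9*u^3 + 23*u^2 + 3*u - 36) = (u - 3)*(u + 3)*(u^3 + 6*u^2 + 5*u - 12) = (u - 3)*(u + 3)^2*(u^2 + 3*u - 4) = (u - 3)*(u + 3)^2*(u + 4)*(u - 1)
(2) = (k + 4)*(k^2 - 9*k + 20) = (k - 4)*(k + 4)*(k - 5)
(3) = (c - 2)*(c^2 + c - 12) = (c - 3)*(c - 2)*(c + 4)
(4) = (j + 2)*(j^2 + j - 2) = (j - 1)*(j + 2)*(j + 2)
(5) = (r - 5)*(r^2 - 2*r - 8) = (r - 5)*(r + 2)*(r - 4)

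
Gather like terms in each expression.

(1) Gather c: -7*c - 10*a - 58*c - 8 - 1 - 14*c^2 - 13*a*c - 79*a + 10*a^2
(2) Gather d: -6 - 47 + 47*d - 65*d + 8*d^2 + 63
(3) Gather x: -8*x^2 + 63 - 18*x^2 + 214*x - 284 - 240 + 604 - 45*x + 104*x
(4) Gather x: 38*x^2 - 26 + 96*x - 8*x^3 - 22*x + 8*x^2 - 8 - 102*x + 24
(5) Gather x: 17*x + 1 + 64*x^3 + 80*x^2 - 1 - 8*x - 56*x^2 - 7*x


(1) = 10*a^2 - 89*a - 14*c^2 + c*(-13*a - 65) - 9
(2) = 8*d^2 - 18*d + 10
(3) = -26*x^2 + 273*x + 143
(4) = -8*x^3 + 46*x^2 - 28*x - 10
(5) = 64*x^3 + 24*x^2 + 2*x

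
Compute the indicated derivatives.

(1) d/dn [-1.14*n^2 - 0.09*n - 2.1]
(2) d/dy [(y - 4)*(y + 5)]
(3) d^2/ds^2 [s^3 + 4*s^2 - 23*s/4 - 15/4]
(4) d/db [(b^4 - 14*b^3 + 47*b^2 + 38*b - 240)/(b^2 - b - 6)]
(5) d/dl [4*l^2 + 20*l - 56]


(1) = -2.28*n - 0.09
(2) = 2*y + 1
(3) = 6*s + 8
(4) = 2*b - 13
(5) = 8*l + 20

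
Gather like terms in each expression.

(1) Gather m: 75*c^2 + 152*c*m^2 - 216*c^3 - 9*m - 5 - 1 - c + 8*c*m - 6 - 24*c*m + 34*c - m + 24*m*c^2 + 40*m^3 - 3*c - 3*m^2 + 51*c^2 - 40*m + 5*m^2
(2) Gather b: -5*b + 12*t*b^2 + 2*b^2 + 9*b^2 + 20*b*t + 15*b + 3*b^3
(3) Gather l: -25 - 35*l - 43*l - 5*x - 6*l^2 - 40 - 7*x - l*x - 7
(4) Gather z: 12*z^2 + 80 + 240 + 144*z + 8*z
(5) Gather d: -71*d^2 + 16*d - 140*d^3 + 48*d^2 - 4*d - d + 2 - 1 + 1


(1) = -216*c^3 + 126*c^2 + 30*c + 40*m^3 + m^2*(152*c + 2) + m*(24*c^2 - 16*c - 50) - 12
(2) = 3*b^3 + b^2*(12*t + 11) + b*(20*t + 10)
(3) = -6*l^2 + l*(-x - 78) - 12*x - 72
(4) = 12*z^2 + 152*z + 320
(5) = -140*d^3 - 23*d^2 + 11*d + 2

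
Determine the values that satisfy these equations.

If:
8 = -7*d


Then:
d = -8/7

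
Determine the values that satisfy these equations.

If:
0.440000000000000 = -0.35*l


Then:
l = -1.26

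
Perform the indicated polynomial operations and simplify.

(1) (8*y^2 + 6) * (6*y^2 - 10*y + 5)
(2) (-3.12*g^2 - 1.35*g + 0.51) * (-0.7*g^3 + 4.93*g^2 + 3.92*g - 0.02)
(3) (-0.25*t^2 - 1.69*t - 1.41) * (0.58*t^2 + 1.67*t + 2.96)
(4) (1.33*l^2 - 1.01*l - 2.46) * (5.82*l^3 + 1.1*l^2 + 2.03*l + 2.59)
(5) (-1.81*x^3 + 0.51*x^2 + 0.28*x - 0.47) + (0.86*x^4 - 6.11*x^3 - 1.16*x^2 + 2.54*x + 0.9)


(1) = 48*y^4 - 80*y^3 + 76*y^2 - 60*y + 30
(2) = 2.184*g^5 - 14.4366*g^4 - 19.2429*g^3 - 2.7153*g^2 + 2.0262*g - 0.0102
(3) = -0.145*t^4 - 1.3977*t^3 - 4.3801*t^2 - 7.3571*t - 4.1736
(4) = 7.7406*l^5 - 4.4152*l^4 - 12.7283*l^3 - 1.3116*l^2 - 7.6097*l - 6.3714
(5) = 0.86*x^4 - 7.92*x^3 - 0.65*x^2 + 2.82*x + 0.43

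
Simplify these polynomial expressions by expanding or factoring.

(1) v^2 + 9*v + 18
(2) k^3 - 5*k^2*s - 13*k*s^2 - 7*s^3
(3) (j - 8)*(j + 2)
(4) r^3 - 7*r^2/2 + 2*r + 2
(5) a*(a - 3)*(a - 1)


(1) = (v + 3)*(v + 6)
(2) = (k - 7*s)*(k + s)^2
(3) = j^2 - 6*j - 16
(4) = (r - 2)^2*(r + 1/2)
(5) = a^3 - 4*a^2 + 3*a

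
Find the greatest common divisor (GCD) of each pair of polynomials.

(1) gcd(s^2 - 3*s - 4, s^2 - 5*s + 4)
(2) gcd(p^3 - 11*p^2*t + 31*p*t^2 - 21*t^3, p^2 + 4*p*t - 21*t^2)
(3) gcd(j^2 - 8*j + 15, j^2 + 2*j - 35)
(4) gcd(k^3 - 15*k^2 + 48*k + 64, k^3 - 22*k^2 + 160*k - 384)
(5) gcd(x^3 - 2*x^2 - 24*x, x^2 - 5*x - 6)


(1) = s - 4
(2) = p - 3*t
(3) = gcd((j - 5)*(j - 3), (j - 5)*(j + 7)) = j - 5
(4) = gcd((k - 8)^2*(k + 1), (k - 8)^2*(k - 6)) = k^2 - 16*k + 64
(5) = x - 6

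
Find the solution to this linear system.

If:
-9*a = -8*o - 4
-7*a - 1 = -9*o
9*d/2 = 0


Then:
a = 44/25
d = 0
o = 37/25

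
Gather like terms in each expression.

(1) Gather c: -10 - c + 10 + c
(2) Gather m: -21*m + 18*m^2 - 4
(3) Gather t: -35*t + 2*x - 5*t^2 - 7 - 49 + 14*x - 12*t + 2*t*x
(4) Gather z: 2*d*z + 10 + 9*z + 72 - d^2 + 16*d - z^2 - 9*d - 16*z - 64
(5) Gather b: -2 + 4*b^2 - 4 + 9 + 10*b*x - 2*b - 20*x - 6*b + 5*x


(1) = 0
(2) = 18*m^2 - 21*m - 4
(3) = -5*t^2 + t*(2*x - 47) + 16*x - 56
(4) = -d^2 + 7*d - z^2 + z*(2*d - 7) + 18
(5) = 4*b^2 + b*(10*x - 8) - 15*x + 3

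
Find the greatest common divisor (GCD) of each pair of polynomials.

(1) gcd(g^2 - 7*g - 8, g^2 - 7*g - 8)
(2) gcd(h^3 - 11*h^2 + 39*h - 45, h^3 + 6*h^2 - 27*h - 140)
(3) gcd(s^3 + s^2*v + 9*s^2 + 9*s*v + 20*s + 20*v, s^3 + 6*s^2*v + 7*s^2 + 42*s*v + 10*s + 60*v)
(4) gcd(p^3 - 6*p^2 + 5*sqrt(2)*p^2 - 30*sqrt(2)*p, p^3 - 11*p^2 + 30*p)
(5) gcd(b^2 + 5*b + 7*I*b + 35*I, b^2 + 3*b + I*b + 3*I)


(1) = g^2 - 7*g - 8
(2) = h - 5
(3) = gcd((s + 4)*(s + 5)*(s + v), (s + 2)*(s + 5)*(s + 6*v)) = s + 5
(4) = gcd(p*(p - 6)*(p + 5*sqrt(2)), p*(p - 6)*(p - 5)) = p^2 - 6*p
(5) = 1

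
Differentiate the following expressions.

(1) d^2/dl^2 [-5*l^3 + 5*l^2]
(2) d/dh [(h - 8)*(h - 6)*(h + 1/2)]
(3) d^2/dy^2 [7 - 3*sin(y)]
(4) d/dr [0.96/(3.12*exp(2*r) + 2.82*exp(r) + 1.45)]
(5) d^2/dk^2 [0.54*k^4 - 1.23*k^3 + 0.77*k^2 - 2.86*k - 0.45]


(1) = 10 - 30*l
(2) = 3*h^2 - 27*h + 41
(3) = 3*sin(y)
(4) = (-5.9904*exp(r) - 2.7072)*exp(r)/(3.12*exp(2*r) + 2.82*exp(r) + 1.45)^2
(5) = 6.48*k^2 - 7.38*k + 1.54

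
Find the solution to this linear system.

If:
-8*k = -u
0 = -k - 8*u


Then:
k = 0
u = 0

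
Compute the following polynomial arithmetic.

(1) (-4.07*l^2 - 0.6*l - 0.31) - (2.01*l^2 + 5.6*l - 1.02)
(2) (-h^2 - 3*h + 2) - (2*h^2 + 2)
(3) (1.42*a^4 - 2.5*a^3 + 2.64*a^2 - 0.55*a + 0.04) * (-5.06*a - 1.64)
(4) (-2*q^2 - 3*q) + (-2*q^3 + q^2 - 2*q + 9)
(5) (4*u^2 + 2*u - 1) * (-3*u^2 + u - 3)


(1) = -6.08*l^2 - 6.2*l + 0.71
(2) = -3*h^2 - 3*h
(3) = -7.1852*a^5 + 10.3212*a^4 - 9.2584*a^3 - 1.5466*a^2 + 0.6996*a - 0.0656
(4) = -2*q^3 - q^2 - 5*q + 9
(5) = -12*u^4 - 2*u^3 - 7*u^2 - 7*u + 3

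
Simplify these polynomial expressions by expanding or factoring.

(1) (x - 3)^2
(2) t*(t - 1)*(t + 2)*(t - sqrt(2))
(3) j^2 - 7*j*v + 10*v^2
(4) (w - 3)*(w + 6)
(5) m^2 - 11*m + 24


(1) = x^2 - 6*x + 9
(2) = t^4 - sqrt(2)*t^3 + t^3 - 2*t^2 - sqrt(2)*t^2 + 2*sqrt(2)*t
(3) = (j - 5*v)*(j - 2*v)
(4) = w^2 + 3*w - 18
(5) = (m - 8)*(m - 3)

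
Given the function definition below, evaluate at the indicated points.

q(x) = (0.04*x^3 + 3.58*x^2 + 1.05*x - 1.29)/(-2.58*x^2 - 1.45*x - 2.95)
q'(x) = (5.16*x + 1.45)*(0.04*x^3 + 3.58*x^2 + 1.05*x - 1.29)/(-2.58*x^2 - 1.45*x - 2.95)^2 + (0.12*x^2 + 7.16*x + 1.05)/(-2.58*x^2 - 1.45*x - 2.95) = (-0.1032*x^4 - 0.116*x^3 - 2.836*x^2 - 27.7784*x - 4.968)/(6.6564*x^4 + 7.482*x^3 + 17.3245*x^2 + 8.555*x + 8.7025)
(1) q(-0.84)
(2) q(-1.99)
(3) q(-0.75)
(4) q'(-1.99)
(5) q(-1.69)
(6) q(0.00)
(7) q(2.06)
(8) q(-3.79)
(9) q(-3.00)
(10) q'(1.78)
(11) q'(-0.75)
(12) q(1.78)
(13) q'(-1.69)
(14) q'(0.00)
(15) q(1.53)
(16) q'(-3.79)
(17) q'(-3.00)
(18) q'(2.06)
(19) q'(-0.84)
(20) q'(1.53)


(1) = -0.09
(2) = -1.02
(3) = 0.02
(4) = 0.36
(5) = -0.89
(6) = 0.44
(7) = -0.97
(8) = -1.27
(9) = -1.22
(10) = -0.35
(11) = 1.30
(12) = -0.89
(13) = 0.54
(14) = -0.57
(15) = -0.79
(16) = 0.04
(17) = 0.10
(18) = -0.27
(19) = 1.30
(20) = -0.44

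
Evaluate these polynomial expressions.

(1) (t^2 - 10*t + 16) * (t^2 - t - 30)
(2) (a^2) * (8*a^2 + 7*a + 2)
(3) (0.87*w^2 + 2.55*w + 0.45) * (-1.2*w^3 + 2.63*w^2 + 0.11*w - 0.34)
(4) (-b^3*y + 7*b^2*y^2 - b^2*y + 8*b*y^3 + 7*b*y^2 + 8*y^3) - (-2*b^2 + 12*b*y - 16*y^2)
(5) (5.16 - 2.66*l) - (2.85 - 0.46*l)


(1) = t^4 - 11*t^3 - 4*t^2 + 284*t - 480
(2) = 8*a^4 + 7*a^3 + 2*a^2
(3) = -1.044*w^5 - 0.7719*w^4 + 6.2622*w^3 + 1.1682*w^2 - 0.8175*w - 0.153
(4) = -b^3*y + 7*b^2*y^2 - b^2*y + 2*b^2 + 8*b*y^3 + 7*b*y^2 - 12*b*y + 8*y^3 + 16*y^2
(5) = 2.31 - 2.2*l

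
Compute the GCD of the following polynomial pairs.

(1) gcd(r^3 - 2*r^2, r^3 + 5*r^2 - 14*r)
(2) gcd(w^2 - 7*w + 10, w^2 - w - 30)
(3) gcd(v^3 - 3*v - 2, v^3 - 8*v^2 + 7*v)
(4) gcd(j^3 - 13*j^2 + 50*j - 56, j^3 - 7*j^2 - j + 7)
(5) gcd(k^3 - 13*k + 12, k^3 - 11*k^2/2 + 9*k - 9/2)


(1) = gcd(r^2*(r - 2), r*(r - 2)*(r + 7)) = r^2 - 2*r
(2) = 1
(3) = gcd((v - 2)*(v + 1)^2, v*(v - 7)*(v - 1)) = 1
(4) = gcd((j - 7)*(j - 4)*(j - 2), (j - 7)*(j - 1)*(j + 1)) = j - 7
(5) = gcd((k - 3)*(k - 1)*(k + 4), (k - 3)*(k - 3/2)*(k - 1)) = k^2 - 4*k + 3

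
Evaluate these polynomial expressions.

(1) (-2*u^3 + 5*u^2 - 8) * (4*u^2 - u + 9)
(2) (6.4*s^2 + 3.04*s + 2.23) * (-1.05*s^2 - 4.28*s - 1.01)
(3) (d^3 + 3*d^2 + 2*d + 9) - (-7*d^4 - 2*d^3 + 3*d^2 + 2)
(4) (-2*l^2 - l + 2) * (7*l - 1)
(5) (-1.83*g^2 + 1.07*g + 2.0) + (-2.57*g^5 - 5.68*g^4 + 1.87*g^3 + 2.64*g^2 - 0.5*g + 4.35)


(1) = -8*u^5 + 22*u^4 - 23*u^3 + 13*u^2 + 8*u - 72
(2) = -6.72*s^4 - 30.584*s^3 - 21.8167*s^2 - 12.6148*s - 2.2523
(3) = 7*d^4 + 3*d^3 + 2*d + 7
(4) = -14*l^3 - 5*l^2 + 15*l - 2
(5) = -2.57*g^5 - 5.68*g^4 + 1.87*g^3 + 0.81*g^2 + 0.57*g + 6.35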